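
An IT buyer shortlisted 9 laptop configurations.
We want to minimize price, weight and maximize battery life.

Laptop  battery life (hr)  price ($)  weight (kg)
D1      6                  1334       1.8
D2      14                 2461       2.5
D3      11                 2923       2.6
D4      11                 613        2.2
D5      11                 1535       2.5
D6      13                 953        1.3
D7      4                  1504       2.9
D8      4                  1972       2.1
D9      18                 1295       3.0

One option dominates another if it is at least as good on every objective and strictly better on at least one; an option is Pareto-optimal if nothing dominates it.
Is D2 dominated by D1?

D1 vs D2: D1 is worse on battery life (6 vs 14), so it does not dominate D2.

No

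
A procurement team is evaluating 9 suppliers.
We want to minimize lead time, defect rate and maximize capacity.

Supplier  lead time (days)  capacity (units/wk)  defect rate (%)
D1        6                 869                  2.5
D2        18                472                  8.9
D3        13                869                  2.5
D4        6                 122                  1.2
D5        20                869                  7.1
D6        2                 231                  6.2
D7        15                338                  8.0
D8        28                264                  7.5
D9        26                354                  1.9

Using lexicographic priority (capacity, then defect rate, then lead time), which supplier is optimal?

D1

First maximize capacity: best is 869, kept {D1, D3, D5}.
Then minimize defect rate: best is 2.5, kept {D1, D3}.
Then minimize lead time: best is 6, kept {D1}.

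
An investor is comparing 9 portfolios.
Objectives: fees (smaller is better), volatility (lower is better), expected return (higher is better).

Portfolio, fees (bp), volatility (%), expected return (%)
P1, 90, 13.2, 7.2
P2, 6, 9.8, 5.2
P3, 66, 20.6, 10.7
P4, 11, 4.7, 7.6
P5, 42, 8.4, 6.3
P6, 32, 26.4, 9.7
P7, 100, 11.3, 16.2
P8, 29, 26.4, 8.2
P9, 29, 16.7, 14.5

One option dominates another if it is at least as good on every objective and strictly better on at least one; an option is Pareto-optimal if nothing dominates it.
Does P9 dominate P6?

P9 vs P6: fees 29≤32, volatility 16.7≤26.4, expected return 14.5≥9.7 — P9 is at least as good on every objective with at least one strict improvement.

Yes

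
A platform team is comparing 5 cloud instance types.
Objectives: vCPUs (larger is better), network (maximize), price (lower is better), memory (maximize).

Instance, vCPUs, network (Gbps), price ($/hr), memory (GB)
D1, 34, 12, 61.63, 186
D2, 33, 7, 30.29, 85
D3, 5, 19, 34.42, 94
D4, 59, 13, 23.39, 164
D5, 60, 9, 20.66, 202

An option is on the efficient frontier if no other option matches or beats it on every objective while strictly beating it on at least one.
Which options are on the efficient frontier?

D1: not dominated.
D2: dominated by D4 (vCPUs 59≥33, network 13≥7, price 23.39≤30.29, memory 164≥85).
D3: not dominated (best network).
D4: not dominated.
D5: not dominated (best vCPUs).

D1, D3, D4, D5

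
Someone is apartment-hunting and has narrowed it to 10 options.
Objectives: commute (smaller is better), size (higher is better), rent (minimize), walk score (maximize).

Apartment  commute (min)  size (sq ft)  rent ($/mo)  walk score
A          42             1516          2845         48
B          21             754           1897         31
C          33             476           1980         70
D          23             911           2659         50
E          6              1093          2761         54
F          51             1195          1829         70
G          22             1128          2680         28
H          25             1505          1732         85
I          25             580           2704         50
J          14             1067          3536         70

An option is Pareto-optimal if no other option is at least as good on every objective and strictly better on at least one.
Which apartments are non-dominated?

A, B, D, E, G, H, J

A: not dominated (best size).
B: not dominated.
C: dominated by H (commute 25≤33, size 1505≥476, rent 1732≤1980, walk score 85≥70).
D: not dominated.
E: not dominated (best commute).
F: dominated by H (commute 25≤51, size 1505≥1195, rent 1732≤1829, walk score 85≥70).
G: not dominated.
H: not dominated (best rent).
I: dominated by D (commute 23≤25, size 911≥580, rent 2659≤2704, walk score 50≥50).
J: not dominated.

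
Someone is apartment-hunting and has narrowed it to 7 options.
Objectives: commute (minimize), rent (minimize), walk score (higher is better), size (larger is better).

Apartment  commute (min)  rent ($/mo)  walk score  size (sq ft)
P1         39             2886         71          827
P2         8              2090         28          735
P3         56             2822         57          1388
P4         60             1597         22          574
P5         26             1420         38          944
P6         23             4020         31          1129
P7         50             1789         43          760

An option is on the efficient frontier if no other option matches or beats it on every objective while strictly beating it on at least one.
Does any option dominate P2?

P1: worse on commute (39 vs 8).
P3: worse on commute (56 vs 8).
P4: worse on commute (60 vs 8).
P5: worse on commute (26 vs 8).
P6: worse on commute (23 vs 8).
P7: worse on commute (50 vs 8).
No option is at least as good as P2 on every objective and strictly better on one.

No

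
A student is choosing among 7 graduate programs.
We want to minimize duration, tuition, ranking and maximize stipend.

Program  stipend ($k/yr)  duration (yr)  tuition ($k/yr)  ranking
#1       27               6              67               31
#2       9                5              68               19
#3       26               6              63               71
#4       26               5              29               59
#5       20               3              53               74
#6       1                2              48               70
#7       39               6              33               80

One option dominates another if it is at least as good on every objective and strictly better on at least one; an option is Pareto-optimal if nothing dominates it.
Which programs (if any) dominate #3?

#4

#4: stipend 26≥26, duration 5≤6, tuition 29≤63, ranking 59≤71 — dominates #3.
Others (#1, #2, #5, #6, #7) are each worse than #3 on at least one objective.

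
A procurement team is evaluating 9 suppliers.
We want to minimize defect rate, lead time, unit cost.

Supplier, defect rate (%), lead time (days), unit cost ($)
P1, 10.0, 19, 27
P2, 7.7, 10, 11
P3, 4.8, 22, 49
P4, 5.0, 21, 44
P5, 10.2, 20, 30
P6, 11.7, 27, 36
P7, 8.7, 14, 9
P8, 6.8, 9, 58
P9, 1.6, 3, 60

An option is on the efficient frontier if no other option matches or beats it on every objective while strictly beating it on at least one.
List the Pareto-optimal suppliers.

P2, P3, P4, P7, P8, P9

P1: dominated by P2 (defect rate 7.7≤10.0, lead time 10≤19, unit cost 11≤27).
P2: not dominated.
P3: not dominated.
P4: not dominated.
P5: dominated by P1 (defect rate 10.0≤10.2, lead time 19≤20, unit cost 27≤30).
P6: dominated by P1 (defect rate 10.0≤11.7, lead time 19≤27, unit cost 27≤36).
P7: not dominated (best unit cost).
P8: not dominated.
P9: not dominated (best defect rate).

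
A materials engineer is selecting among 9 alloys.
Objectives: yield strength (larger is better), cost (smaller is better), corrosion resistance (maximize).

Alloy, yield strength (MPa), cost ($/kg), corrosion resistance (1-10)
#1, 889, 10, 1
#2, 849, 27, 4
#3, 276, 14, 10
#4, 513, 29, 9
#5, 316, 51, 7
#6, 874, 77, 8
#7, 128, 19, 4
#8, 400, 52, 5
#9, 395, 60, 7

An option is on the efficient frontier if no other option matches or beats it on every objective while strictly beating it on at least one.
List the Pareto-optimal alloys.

#1: not dominated (best yield strength).
#2: not dominated.
#3: not dominated (best corrosion resistance).
#4: not dominated.
#5: dominated by #4 (yield strength 513≥316, cost 29≤51, corrosion resistance 9≥7).
#6: not dominated.
#7: dominated by #3 (yield strength 276≥128, cost 14≤19, corrosion resistance 10≥4).
#8: dominated by #4 (yield strength 513≥400, cost 29≤52, corrosion resistance 9≥5).
#9: dominated by #4 (yield strength 513≥395, cost 29≤60, corrosion resistance 9≥7).

#1, #2, #3, #4, #6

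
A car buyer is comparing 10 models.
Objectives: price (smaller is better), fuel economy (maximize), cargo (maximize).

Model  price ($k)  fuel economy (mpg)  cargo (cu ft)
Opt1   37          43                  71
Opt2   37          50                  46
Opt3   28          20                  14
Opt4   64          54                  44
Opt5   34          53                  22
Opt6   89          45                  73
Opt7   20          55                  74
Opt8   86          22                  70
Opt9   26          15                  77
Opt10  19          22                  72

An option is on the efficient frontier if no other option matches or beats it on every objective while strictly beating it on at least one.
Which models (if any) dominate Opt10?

none

Opt1: worse on price (37 vs 19).
Opt2: worse on price (37 vs 19).
Opt3: worse on price (28 vs 19).
Opt4: worse on price (64 vs 19).
Opt5: worse on price (34 vs 19).
Opt6: worse on price (89 vs 19).
Opt7: worse on price (20 vs 19).
Opt8: worse on price (86 vs 19).
Opt9: worse on price (26 vs 19).
No option dominates Opt10.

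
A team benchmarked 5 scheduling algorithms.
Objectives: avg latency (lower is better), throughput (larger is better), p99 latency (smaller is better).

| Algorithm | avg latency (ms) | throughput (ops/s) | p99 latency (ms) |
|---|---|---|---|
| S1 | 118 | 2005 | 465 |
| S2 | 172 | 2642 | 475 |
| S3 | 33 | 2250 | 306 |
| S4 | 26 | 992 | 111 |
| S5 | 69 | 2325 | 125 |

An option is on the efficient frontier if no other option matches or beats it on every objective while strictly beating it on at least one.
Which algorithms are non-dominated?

S1: dominated by S3 (avg latency 33≤118, throughput 2250≥2005, p99 latency 306≤465).
S2: not dominated (best throughput).
S3: not dominated.
S4: not dominated (best avg latency).
S5: not dominated.

S2, S3, S4, S5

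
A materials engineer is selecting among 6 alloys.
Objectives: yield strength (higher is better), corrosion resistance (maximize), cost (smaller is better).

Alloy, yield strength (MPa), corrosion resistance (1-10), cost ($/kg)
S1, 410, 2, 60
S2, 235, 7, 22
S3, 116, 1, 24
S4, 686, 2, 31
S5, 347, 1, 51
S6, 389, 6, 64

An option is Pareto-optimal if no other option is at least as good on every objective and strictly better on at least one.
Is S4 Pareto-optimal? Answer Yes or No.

Yes

S1: worse on yield strength (410 vs 686).
S2: worse on yield strength (235 vs 686).
S3: worse on yield strength (116 vs 686).
S5: worse on yield strength (347 vs 686).
S6: worse on yield strength (389 vs 686).
No option is at least as good as S4 on every objective and strictly better on one.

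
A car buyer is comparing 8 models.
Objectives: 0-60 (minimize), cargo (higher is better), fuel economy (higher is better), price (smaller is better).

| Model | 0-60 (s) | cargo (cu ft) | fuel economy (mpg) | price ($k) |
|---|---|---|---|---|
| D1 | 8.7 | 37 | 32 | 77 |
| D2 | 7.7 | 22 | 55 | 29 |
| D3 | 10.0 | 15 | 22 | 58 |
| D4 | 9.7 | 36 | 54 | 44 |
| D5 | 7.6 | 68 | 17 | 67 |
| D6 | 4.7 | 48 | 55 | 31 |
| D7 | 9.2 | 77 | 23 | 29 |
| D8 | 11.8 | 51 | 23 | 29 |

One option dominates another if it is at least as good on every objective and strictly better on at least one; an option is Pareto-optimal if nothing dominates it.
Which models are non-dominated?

D2, D5, D6, D7

D1: dominated by D6 (0-60 4.7≤8.7, cargo 48≥37, fuel economy 55≥32, price 31≤77).
D2: not dominated.
D3: dominated by D2 (0-60 7.7≤10.0, cargo 22≥15, fuel economy 55≥22, price 29≤58).
D4: dominated by D6 (0-60 4.7≤9.7, cargo 48≥36, fuel economy 55≥54, price 31≤44).
D5: not dominated.
D6: not dominated (best 0-60).
D7: not dominated (best cargo).
D8: dominated by D7 (0-60 9.2≤11.8, cargo 77≥51, fuel economy 23≥23, price 29≤29).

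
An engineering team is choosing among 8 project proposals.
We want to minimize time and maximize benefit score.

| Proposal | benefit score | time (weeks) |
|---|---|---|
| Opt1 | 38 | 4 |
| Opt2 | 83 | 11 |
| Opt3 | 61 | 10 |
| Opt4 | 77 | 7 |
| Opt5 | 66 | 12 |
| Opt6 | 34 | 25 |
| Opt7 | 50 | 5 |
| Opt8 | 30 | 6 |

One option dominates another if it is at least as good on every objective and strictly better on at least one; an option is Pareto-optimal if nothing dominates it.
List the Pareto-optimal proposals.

Opt1: not dominated (best time).
Opt2: not dominated (best benefit score).
Opt3: dominated by Opt4 (benefit score 77≥61, time 7≤10).
Opt4: not dominated.
Opt5: dominated by Opt2 (benefit score 83≥66, time 11≤12).
Opt6: dominated by Opt1 (benefit score 38≥34, time 4≤25).
Opt7: not dominated.
Opt8: dominated by Opt1 (benefit score 38≥30, time 4≤6).

Opt1, Opt2, Opt4, Opt7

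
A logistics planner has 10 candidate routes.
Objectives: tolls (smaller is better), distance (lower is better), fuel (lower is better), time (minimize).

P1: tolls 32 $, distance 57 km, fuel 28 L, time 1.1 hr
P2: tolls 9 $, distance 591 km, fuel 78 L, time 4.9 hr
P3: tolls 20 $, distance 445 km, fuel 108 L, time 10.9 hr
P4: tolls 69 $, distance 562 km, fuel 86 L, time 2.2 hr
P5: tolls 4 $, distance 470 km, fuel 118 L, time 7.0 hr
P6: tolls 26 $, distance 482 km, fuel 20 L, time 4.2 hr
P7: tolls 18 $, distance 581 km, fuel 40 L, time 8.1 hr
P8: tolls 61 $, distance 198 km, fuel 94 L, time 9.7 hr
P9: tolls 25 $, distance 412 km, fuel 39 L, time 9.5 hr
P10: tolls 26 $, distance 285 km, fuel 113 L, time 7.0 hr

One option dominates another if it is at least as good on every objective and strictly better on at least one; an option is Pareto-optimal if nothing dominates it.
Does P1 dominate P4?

P1 vs P4: tolls 32≤69, distance 57≤562, fuel 28≤86, time 1.1≤2.2 — P1 is at least as good on every objective with at least one strict improvement.

Yes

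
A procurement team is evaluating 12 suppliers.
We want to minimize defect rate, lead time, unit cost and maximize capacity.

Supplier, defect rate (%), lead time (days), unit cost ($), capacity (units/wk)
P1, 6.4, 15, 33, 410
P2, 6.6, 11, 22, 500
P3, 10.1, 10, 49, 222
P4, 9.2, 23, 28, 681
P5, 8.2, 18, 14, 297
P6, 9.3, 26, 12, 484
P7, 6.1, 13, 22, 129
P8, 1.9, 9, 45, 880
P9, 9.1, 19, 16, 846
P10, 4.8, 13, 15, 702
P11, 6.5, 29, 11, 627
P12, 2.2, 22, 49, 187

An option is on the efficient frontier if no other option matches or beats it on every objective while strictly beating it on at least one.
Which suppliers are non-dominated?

P2, P5, P6, P8, P9, P10, P11

P1: dominated by P10 (defect rate 4.8≤6.4, lead time 13≤15, unit cost 15≤33, capacity 702≥410).
P2: not dominated.
P3: dominated by P8 (defect rate 1.9≤10.1, lead time 9≤10, unit cost 45≤49, capacity 880≥222).
P4: dominated by P9 (defect rate 9.1≤9.2, lead time 19≤23, unit cost 16≤28, capacity 846≥681).
P5: not dominated.
P6: not dominated.
P7: dominated by P10 (defect rate 4.8≤6.1, lead time 13≤13, unit cost 15≤22, capacity 702≥129).
P8: not dominated (best defect rate).
P9: not dominated.
P10: not dominated.
P11: not dominated (best unit cost).
P12: dominated by P8 (defect rate 1.9≤2.2, lead time 9≤22, unit cost 45≤49, capacity 880≥187).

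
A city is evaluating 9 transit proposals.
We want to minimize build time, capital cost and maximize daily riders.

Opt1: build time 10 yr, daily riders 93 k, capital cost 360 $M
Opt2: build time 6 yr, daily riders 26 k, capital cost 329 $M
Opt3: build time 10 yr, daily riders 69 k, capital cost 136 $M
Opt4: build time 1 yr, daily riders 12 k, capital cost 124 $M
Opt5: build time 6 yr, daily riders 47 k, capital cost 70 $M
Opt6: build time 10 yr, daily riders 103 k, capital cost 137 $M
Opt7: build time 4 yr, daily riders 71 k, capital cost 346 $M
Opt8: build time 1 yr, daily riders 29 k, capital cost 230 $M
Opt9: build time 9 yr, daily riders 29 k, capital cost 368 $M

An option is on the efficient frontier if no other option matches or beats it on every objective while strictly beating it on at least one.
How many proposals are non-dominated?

6

Opt1: dominated by Opt6 (build time 10≤10, daily riders 103≥93, capital cost 137≤360).
Opt2: dominated by Opt5 (build time 6≤6, daily riders 47≥26, capital cost 70≤329).
Opt3: not dominated.
Opt4: not dominated.
Opt5: not dominated (best capital cost).
Opt6: not dominated (best daily riders).
Opt7: not dominated.
Opt8: not dominated.
Opt9: dominated by Opt5 (build time 6≤9, daily riders 47≥29, capital cost 70≤368).
Pareto-optimal: Opt3, Opt4, Opt5, Opt6, Opt7, Opt8 → 6.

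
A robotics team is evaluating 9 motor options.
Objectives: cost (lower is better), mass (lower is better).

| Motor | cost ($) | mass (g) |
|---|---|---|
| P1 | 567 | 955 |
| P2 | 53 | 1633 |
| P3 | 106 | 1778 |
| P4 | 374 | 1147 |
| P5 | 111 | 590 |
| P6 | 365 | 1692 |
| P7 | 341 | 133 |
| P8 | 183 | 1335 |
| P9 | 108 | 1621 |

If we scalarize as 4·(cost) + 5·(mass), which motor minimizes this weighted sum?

P7

P1: 4·567 + 5·955 = 7043
P2: 4·53 + 5·1633 = 8377
P3: 4·106 + 5·1778 = 9314
P4: 4·374 + 5·1147 = 7231
P5: 4·111 + 5·590 = 3394
P6: 4·365 + 5·1692 = 9920
P7: 4·341 + 5·133 = 2029
P8: 4·183 + 5·1335 = 7407
P9: 4·108 + 5·1621 = 8537
Lowest: P7 at 2029.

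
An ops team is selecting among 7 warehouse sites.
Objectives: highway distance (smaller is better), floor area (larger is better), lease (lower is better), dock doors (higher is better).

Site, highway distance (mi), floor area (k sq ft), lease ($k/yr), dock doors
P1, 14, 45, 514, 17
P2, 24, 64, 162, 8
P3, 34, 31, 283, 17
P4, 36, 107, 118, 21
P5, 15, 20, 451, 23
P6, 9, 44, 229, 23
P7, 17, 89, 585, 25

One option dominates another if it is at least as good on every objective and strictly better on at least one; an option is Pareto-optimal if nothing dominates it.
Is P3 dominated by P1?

No

P1 vs P3: P1 is worse on lease (514 vs 283), so it does not dominate P3.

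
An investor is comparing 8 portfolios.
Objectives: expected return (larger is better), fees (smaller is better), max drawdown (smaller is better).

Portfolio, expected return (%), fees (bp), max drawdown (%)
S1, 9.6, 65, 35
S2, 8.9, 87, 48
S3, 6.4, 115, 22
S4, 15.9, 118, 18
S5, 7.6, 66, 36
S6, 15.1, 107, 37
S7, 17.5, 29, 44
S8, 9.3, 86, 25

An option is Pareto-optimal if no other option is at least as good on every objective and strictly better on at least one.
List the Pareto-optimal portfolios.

S1, S3, S4, S6, S7, S8

S1: not dominated.
S2: dominated by S1 (expected return 9.6≥8.9, fees 65≤87, max drawdown 35≤48).
S3: not dominated.
S4: not dominated (best max drawdown).
S5: dominated by S1 (expected return 9.6≥7.6, fees 65≤66, max drawdown 35≤36).
S6: not dominated.
S7: not dominated (best expected return).
S8: not dominated.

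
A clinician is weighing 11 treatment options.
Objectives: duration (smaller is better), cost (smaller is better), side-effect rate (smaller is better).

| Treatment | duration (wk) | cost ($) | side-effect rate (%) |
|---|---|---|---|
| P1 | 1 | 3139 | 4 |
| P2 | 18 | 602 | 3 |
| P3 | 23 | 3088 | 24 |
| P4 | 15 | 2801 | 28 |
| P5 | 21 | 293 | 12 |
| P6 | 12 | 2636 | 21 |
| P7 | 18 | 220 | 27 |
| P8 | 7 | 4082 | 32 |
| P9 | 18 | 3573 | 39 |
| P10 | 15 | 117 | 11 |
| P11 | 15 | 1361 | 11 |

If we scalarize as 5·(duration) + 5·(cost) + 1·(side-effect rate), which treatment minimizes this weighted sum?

P1: 5·1 + 5·3139 + 1·4 = 15704
P2: 5·18 + 5·602 + 1·3 = 3103
P3: 5·23 + 5·3088 + 1·24 = 15579
P4: 5·15 + 5·2801 + 1·28 = 14108
P5: 5·21 + 5·293 + 1·12 = 1582
P6: 5·12 + 5·2636 + 1·21 = 13261
P7: 5·18 + 5·220 + 1·27 = 1217
P8: 5·7 + 5·4082 + 1·32 = 20477
P9: 5·18 + 5·3573 + 1·39 = 17994
P10: 5·15 + 5·117 + 1·11 = 671
P11: 5·15 + 5·1361 + 1·11 = 6891
Lowest: P10 at 671.

P10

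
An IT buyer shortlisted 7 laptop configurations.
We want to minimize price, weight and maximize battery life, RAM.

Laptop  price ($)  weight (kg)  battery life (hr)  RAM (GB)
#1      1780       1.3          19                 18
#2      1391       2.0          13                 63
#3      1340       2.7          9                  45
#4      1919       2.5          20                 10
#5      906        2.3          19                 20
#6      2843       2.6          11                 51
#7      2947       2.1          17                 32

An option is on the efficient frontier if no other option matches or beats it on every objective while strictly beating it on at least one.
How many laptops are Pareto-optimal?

6

#1: not dominated (best weight).
#2: not dominated (best RAM).
#3: not dominated.
#4: not dominated (best battery life).
#5: not dominated (best price).
#6: dominated by #2 (price 1391≤2843, weight 2.0≤2.6, battery life 13≥11, RAM 63≥51).
#7: not dominated.
Pareto-optimal: #1, #2, #3, #4, #5, #7 → 6.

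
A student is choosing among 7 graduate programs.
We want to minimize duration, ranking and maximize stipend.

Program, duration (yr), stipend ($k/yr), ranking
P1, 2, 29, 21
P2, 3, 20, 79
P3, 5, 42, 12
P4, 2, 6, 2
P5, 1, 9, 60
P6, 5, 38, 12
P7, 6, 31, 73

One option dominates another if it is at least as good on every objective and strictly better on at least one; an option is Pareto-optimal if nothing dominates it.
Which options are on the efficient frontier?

P1, P3, P4, P5

P1: not dominated.
P2: dominated by P1 (duration 2≤3, stipend 29≥20, ranking 21≤79).
P3: not dominated (best stipend).
P4: not dominated (best ranking).
P5: not dominated (best duration).
P6: dominated by P3 (duration 5≤5, stipend 42≥38, ranking 12≤12).
P7: dominated by P3 (duration 5≤6, stipend 42≥31, ranking 12≤73).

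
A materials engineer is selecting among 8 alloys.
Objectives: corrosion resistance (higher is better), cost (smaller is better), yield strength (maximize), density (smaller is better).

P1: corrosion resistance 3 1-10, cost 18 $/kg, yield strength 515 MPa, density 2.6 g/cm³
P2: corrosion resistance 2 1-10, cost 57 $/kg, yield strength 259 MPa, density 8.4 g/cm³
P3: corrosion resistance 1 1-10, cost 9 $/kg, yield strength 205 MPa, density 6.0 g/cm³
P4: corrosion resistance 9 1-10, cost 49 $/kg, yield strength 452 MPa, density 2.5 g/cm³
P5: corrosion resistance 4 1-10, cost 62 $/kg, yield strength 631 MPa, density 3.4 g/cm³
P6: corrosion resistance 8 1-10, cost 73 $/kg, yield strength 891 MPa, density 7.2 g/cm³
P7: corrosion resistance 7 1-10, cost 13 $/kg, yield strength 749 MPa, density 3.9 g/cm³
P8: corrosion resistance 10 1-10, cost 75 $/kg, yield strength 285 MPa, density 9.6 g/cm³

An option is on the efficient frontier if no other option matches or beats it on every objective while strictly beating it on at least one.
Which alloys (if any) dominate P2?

P1, P4, P7

P1: corrosion resistance 3≥2, cost 18≤57, yield strength 515≥259, density 2.6≤8.4 — dominates P2.
P4: corrosion resistance 9≥2, cost 49≤57, yield strength 452≥259, density 2.5≤8.4 — dominates P2.
P7: corrosion resistance 7≥2, cost 13≤57, yield strength 749≥259, density 3.9≤8.4 — dominates P2.
Others (P3, P5, P6, P8) are each worse than P2 on at least one objective.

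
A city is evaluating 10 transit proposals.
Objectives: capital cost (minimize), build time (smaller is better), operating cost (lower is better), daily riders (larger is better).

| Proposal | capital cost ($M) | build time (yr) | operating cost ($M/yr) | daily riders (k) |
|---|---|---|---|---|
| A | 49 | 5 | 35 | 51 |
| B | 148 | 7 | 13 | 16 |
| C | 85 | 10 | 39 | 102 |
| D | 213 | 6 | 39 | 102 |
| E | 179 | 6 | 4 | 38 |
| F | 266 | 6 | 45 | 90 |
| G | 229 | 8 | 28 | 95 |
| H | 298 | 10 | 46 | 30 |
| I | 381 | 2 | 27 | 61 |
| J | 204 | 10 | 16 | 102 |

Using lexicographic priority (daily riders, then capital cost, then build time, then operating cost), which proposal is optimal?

First maximize daily riders: best is 102, kept {C, D, J}.
Then minimize capital cost: best is 85, kept {C}.

C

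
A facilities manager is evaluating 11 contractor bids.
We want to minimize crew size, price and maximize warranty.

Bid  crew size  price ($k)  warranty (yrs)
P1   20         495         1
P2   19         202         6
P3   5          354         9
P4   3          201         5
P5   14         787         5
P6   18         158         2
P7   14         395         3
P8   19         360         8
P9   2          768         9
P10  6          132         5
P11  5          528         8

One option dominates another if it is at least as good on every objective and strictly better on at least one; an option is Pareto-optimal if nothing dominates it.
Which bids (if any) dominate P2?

P1: worse on crew size (20 vs 19).
P3: worse on price (354 vs 202).
P4: worse on warranty (5 vs 6).
P5: worse on price (787 vs 202).
P6: worse on warranty (2 vs 6).
P7: worse on price (395 vs 202).
P8: worse on price (360 vs 202).
P9: worse on price (768 vs 202).
P10: worse on warranty (5 vs 6).
P11: worse on price (528 vs 202).
No option dominates P2.

none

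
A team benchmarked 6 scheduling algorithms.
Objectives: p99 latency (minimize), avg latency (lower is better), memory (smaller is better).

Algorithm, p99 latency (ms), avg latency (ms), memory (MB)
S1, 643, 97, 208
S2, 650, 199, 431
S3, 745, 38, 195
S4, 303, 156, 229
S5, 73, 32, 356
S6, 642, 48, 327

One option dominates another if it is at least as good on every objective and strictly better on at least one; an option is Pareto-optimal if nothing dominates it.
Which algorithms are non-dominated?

S1, S3, S4, S5, S6

S1: not dominated.
S2: dominated by S1 (p99 latency 643≤650, avg latency 97≤199, memory 208≤431).
S3: not dominated (best memory).
S4: not dominated.
S5: not dominated (best p99 latency).
S6: not dominated.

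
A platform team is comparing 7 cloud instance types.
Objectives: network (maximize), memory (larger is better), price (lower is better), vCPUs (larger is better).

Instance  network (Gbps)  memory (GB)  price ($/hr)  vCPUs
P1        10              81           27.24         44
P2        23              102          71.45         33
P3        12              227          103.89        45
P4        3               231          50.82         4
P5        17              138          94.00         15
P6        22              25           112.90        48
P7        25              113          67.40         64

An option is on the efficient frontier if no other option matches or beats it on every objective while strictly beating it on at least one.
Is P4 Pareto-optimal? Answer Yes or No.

Yes

P1: worse on memory (81 vs 231).
P2: worse on memory (102 vs 231).
P3: worse on memory (227 vs 231).
P5: worse on memory (138 vs 231).
P6: worse on memory (25 vs 231).
P7: worse on memory (113 vs 231).
No option is at least as good as P4 on every objective and strictly better on one.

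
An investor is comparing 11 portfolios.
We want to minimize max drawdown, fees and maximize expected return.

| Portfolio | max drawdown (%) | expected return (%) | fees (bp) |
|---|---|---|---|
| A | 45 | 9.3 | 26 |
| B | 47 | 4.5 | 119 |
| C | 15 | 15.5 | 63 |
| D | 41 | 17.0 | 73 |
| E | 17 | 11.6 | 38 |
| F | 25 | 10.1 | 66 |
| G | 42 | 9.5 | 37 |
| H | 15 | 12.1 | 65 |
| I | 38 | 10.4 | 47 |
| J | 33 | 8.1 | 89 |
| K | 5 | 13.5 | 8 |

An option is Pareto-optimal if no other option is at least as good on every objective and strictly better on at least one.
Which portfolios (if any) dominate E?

K

K: max drawdown 5≤17, expected return 13.5≥11.6, fees 8≤38 — dominates E.
Others (A, B, C, D, F, G, H, I, J) are each worse than E on at least one objective.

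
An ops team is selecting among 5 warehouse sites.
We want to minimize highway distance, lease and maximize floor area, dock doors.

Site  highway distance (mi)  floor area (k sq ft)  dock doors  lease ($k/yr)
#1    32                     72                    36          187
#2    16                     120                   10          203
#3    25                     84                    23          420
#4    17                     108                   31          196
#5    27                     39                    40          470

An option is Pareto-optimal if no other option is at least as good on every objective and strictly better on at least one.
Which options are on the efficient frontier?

#1, #2, #4, #5

#1: not dominated (best lease).
#2: not dominated (best highway distance).
#3: dominated by #4 (highway distance 17≤25, floor area 108≥84, dock doors 31≥23, lease 196≤420).
#4: not dominated.
#5: not dominated (best dock doors).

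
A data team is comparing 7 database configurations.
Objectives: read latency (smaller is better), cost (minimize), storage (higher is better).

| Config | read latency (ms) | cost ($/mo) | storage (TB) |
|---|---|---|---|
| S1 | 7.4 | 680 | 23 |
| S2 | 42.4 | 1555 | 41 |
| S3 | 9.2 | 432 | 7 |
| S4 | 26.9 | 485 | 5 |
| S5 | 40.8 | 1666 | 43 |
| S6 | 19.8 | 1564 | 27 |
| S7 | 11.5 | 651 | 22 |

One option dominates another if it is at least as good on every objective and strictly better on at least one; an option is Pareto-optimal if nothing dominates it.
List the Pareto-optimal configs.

S1: not dominated (best read latency).
S2: not dominated.
S3: not dominated (best cost).
S4: dominated by S3 (read latency 9.2≤26.9, cost 432≤485, storage 7≥5).
S5: not dominated (best storage).
S6: not dominated.
S7: not dominated.

S1, S2, S3, S5, S6, S7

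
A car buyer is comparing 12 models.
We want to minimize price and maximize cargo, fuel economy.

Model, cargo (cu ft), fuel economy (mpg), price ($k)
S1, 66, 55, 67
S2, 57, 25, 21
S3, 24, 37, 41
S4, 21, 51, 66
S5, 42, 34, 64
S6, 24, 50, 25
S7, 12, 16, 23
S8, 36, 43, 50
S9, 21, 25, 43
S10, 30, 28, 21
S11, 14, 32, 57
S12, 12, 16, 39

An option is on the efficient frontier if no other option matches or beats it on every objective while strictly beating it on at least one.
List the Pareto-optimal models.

S1: not dominated (best cargo).
S2: not dominated.
S3: dominated by S6 (cargo 24≥24, fuel economy 50≥37, price 25≤41).
S4: not dominated.
S5: not dominated.
S6: not dominated.
S7: dominated by S2 (cargo 57≥12, fuel economy 25≥16, price 21≤23).
S8: not dominated.
S9: dominated by S2 (cargo 57≥21, fuel economy 25≥25, price 21≤43).
S10: not dominated.
S11: dominated by S3 (cargo 24≥14, fuel economy 37≥32, price 41≤57).
S12: dominated by S2 (cargo 57≥12, fuel economy 25≥16, price 21≤39).

S1, S2, S4, S5, S6, S8, S10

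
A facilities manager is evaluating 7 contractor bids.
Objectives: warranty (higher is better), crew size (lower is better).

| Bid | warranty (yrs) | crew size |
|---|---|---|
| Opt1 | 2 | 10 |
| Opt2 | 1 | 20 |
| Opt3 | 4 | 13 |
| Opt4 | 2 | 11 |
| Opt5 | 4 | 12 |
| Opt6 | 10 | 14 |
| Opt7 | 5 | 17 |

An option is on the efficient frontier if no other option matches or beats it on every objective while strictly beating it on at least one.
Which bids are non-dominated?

Opt1, Opt5, Opt6

Opt1: not dominated (best crew size).
Opt2: dominated by Opt1 (warranty 2≥1, crew size 10≤20).
Opt3: dominated by Opt5 (warranty 4≥4, crew size 12≤13).
Opt4: dominated by Opt1 (warranty 2≥2, crew size 10≤11).
Opt5: not dominated.
Opt6: not dominated (best warranty).
Opt7: dominated by Opt6 (warranty 10≥5, crew size 14≤17).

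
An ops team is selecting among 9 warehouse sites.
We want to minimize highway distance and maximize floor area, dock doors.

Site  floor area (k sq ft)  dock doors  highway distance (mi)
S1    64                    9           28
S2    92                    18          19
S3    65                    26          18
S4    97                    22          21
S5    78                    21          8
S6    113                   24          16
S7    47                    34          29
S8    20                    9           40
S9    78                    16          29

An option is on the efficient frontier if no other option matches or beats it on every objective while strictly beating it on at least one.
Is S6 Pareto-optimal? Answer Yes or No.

S1: worse on floor area (64 vs 113).
S2: worse on floor area (92 vs 113).
S3: worse on floor area (65 vs 113).
S4: worse on floor area (97 vs 113).
S5: worse on floor area (78 vs 113).
S7: worse on floor area (47 vs 113).
S8: worse on floor area (20 vs 113).
S9: worse on floor area (78 vs 113).
No option is at least as good as S6 on every objective and strictly better on one.

Yes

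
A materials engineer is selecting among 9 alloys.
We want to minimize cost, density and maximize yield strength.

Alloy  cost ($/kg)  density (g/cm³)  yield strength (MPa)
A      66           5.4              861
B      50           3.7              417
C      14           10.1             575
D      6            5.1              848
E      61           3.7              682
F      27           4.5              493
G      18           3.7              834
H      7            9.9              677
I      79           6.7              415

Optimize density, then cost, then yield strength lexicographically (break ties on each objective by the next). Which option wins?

First minimize density: best is 3.7, kept {B, E, G}.
Then minimize cost: best is 18, kept {G}.

G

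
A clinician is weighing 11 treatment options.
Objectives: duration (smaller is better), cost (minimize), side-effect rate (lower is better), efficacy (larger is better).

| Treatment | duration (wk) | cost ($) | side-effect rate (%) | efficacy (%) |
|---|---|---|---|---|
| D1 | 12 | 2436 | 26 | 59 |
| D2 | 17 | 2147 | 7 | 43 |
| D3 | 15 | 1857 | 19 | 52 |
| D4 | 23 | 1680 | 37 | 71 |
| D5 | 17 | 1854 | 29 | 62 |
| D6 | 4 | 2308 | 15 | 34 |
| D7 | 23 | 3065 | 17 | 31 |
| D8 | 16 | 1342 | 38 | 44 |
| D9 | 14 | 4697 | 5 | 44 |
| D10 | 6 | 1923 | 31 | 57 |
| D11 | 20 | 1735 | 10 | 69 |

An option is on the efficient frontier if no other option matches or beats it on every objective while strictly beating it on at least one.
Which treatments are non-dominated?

D1, D2, D3, D4, D5, D6, D8, D9, D10, D11

D1: not dominated.
D2: not dominated.
D3: not dominated.
D4: not dominated (best efficacy).
D5: not dominated.
D6: not dominated (best duration).
D7: dominated by D2 (duration 17≤23, cost 2147≤3065, side-effect rate 7≤17, efficacy 43≥31).
D8: not dominated (best cost).
D9: not dominated (best side-effect rate).
D10: not dominated.
D11: not dominated.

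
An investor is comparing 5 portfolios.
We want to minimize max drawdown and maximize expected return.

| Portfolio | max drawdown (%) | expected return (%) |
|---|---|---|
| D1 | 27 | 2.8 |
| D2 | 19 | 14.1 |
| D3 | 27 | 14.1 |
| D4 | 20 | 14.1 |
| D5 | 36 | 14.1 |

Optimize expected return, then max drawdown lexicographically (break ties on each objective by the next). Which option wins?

D2

First maximize expected return: best is 14.1, kept {D2, D3, D4, D5}.
Then minimize max drawdown: best is 19, kept {D2}.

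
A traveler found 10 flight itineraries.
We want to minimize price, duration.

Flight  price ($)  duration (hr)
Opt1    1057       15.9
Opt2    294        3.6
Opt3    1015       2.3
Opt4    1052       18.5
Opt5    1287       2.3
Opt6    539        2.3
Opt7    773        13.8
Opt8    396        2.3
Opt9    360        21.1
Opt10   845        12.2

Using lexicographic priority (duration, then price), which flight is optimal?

Opt8

First minimize duration: best is 2.3, kept {Opt3, Opt5, Opt6, Opt8}.
Then minimize price: best is 396, kept {Opt8}.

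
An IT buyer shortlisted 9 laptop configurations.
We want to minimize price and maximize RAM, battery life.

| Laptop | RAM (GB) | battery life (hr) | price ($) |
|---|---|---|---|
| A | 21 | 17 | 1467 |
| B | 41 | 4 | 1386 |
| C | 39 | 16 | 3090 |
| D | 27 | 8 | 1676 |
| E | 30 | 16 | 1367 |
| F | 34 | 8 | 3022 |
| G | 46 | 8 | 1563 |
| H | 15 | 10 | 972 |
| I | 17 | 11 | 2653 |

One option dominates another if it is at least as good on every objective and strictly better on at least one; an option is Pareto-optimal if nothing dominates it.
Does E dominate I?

Yes

E vs I: RAM 30≥17, battery life 16≥11, price 1367≤2653 — E is at least as good on every objective with at least one strict improvement.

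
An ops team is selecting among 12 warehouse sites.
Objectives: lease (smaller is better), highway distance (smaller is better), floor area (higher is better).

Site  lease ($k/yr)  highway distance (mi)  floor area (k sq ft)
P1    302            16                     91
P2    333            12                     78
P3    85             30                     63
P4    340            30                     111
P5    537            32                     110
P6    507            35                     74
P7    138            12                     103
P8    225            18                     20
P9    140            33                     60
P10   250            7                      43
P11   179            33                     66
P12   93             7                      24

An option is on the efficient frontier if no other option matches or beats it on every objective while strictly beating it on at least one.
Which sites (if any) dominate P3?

none

P1: worse on lease (302 vs 85).
P2: worse on lease (333 vs 85).
P4: worse on lease (340 vs 85).
P5: worse on lease (537 vs 85).
P6: worse on lease (507 vs 85).
P7: worse on lease (138 vs 85).
P8: worse on lease (225 vs 85).
P9: worse on lease (140 vs 85).
P10: worse on lease (250 vs 85).
P11: worse on lease (179 vs 85).
P12: worse on lease (93 vs 85).
No option dominates P3.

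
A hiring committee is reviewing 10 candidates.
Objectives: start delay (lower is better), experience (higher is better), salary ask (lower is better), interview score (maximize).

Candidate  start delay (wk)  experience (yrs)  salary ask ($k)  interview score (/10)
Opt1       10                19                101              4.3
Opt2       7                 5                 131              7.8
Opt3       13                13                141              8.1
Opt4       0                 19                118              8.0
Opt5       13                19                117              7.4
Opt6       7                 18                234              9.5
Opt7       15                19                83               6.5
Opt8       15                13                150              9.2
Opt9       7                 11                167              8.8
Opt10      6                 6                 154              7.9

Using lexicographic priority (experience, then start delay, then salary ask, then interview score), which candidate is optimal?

First maximize experience: best is 19, kept {Opt1, Opt4, Opt5, Opt7}.
Then minimize start delay: best is 0, kept {Opt4}.

Opt4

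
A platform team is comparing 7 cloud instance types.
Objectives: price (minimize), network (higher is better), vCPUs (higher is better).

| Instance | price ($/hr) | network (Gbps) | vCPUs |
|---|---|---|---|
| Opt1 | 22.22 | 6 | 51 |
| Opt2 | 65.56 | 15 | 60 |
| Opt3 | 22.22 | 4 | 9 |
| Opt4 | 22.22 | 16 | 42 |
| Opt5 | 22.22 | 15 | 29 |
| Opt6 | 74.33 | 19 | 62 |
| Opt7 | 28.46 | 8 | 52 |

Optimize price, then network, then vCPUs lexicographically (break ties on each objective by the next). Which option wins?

Opt4

First minimize price: best is 22.22, kept {Opt1, Opt3, Opt4, Opt5}.
Then maximize network: best is 16, kept {Opt4}.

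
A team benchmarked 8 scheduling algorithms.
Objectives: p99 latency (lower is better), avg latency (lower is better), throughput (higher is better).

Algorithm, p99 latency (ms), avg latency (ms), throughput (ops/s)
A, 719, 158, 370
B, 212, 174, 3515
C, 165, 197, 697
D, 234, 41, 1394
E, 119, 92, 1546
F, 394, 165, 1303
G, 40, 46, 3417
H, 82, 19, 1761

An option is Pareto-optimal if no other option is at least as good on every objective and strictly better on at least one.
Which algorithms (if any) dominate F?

D, E, G, H

D: p99 latency 234≤394, avg latency 41≤165, throughput 1394≥1303 — dominates F.
E: p99 latency 119≤394, avg latency 92≤165, throughput 1546≥1303 — dominates F.
G: p99 latency 40≤394, avg latency 46≤165, throughput 3417≥1303 — dominates F.
H: p99 latency 82≤394, avg latency 19≤165, throughput 1761≥1303 — dominates F.
Others (A, B, C) are each worse than F on at least one objective.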